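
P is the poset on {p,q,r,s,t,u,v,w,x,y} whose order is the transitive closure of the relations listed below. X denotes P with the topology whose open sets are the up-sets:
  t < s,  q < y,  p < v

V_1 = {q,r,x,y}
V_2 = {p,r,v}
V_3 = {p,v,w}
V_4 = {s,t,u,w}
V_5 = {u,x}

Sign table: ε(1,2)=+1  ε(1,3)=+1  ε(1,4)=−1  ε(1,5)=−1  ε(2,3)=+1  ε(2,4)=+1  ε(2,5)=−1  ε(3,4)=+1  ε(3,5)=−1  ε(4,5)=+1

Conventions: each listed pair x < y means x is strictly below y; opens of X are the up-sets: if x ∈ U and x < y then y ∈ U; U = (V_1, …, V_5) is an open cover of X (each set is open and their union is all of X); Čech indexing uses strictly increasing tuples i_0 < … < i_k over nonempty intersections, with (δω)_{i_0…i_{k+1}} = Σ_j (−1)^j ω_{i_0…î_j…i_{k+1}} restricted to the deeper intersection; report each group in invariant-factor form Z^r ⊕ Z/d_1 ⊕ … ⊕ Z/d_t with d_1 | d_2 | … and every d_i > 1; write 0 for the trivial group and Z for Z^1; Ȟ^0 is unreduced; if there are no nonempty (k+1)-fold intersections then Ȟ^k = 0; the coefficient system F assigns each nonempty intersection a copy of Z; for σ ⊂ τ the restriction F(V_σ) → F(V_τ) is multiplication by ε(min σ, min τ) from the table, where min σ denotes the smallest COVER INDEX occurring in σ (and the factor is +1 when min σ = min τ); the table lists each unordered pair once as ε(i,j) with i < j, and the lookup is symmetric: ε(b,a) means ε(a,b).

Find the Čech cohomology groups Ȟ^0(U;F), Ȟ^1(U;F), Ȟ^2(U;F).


intersection data:
  V12={r} V15={x} V23={p,v} V34={w} V45={u}
C dims 5,5; δ0: rk 5, SNF 1^4·2
Ȟ^0 = (5 − 5) − 0 = 0, so Ȟ^0 ≅ 0
Ȟ^1 = (5 − 0) − 5 = 0 plus torsion [2], so Ȟ^1 ≅ Z/2
Ȟ^2 = (0 − 0) − 0 = 0, so Ȟ^2 ≅ 0

Ȟ^0 = 0; Ȟ^1 = Z/2; Ȟ^2 = 0


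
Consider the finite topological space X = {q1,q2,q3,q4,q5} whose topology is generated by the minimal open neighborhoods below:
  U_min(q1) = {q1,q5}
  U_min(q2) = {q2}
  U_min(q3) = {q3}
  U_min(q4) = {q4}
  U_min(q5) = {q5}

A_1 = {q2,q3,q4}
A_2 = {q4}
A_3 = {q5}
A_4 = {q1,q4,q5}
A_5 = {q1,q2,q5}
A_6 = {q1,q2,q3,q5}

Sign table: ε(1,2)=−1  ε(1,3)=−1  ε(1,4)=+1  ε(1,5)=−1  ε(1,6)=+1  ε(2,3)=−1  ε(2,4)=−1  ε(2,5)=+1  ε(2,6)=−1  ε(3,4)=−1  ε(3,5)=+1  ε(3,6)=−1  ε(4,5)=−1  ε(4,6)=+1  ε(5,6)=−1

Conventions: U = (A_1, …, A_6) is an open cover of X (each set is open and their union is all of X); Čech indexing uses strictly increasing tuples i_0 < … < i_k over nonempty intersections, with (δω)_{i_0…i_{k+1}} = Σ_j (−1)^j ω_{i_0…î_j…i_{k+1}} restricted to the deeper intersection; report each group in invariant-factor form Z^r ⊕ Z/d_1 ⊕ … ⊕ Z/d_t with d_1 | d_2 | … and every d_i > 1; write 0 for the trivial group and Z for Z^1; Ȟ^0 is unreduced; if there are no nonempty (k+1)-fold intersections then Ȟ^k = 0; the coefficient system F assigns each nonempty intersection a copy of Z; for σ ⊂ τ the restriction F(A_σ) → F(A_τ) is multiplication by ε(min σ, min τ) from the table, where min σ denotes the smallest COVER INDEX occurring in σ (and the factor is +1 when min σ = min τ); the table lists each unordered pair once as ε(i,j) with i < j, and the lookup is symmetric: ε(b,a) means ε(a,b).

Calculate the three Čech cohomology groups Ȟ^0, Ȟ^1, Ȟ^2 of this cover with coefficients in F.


Ȟ^0(U;F) ≅ Z,  Ȟ^1(U;F) ≅ Z,  Ȟ^2(U;F) ≅ 0

intersection data:
  A12={q4} A14={q4} A15={q2} A16={q2,q3} A24={q4} A34={q5} A35={q5} A36={q5} A45={q1,q5} A46={q1,q5} A56={q1,q2,q5}
  A124={q4} A156={q2} A345={q5} A346={q5} A356={q5} A456={q1,q5}
  A3456={q5}
C dims 6,11,6,1; δ0: rk 5, SNF 1^5; δ1: rk 5, SNF 1^5; δ2: rk 1, SNF 1^1
Ȟ^0 = (6 − 5) − 0 = 1, so Ȟ^0 ≅ Z
Ȟ^1 = (11 − 5) − 5 = 1, so Ȟ^1 ≅ Z
Ȟ^2 = (6 − 1) − 5 = 0, so Ȟ^2 ≅ 0


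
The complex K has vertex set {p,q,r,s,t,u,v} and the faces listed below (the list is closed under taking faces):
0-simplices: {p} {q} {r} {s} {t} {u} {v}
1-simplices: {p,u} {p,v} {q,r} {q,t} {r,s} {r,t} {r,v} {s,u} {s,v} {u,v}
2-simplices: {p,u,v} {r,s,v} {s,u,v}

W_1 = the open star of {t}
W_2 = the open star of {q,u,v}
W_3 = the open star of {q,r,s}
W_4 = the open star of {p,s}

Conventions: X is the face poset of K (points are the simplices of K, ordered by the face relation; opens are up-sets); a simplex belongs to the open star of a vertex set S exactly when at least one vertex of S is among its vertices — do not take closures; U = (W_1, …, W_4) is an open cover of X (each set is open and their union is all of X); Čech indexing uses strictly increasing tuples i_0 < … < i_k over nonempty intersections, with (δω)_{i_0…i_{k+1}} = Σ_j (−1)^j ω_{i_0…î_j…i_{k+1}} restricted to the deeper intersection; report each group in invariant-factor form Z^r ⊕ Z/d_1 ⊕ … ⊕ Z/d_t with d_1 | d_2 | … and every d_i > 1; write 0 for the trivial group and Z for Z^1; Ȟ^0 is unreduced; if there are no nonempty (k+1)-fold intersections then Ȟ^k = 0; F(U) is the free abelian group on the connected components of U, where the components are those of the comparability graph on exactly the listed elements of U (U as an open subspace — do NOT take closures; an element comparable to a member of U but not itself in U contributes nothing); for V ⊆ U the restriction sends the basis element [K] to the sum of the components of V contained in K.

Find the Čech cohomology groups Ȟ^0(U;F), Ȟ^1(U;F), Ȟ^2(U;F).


Ȟ^0 = Z, Ȟ^1 = Z and Ȟ^2 = 0

nerve of the cover:
  W1={{t},{q,t},{r,t}} W2={{q},{u},{v},{p,u},{p,v},{q,r},{q,t},{r,v},{s,u},{s,v},{u,v},{p,u,v},{r,s,v},{s,u,v}} W3={{q},{r},{s},{q,r},{q,t},{r,s},{r,t},{r,v},{s,u},{s,v},{r,s,v},{s,u,v}} W4={{p},{s},{p,u},{p,v},{r,s},{s,u},{s,v},{p,u,v},{r,s,v},{s,u,v}}
  W12={{q,t}} W13={{q,t},{r,t}} W23={{q},{q,r},{q,t},{r,v},{s,u},{s,v},{r,s,v},{s,u,v}} W24={{p,u},{p,v},{s,u},{s,v},{p,u,v},{r,s,v},{s,u,v}} W34={{s},{r,s},{s,u},{s,v},{r,s,v},{s,u,v}}
  W123={{q,t}} W234={{s,u},{s,v},{r,s,v},{s,u,v}}
components per intersection:
  W1: {{t},{q,t},{r,t}}
  W2: {{q},{q,r},{q,t}} {{u},{v},{p,u},{p,v},{r,v},{s,u},{s,v},{u,v},{p,u,v},{r,s,v},{s,u,v}}
  W3: {{q},{r},{s},{q,r},{q,t},{r,s},{r,t},{r,v},{s,u},{s,v},{r,s,v},{s,u,v}}
  W4: {{p},{p,u},{p,v},{p,u,v}} {{s},{r,s},{s,u},{s,v},{r,s,v},{s,u,v}}
  W12: {{q,t}}
  W13: {{q,t}} {{r,t}}
  W23: {{q},{q,r},{q,t}} {{r,v},{s,u},{s,v},{r,s,v},{s,u,v}}
  W24: {{p,u},{p,v},{p,u,v}} {{s,u},{s,v},{r,s,v},{s,u,v}}
  W34: {{s},{r,s},{s,u},{s,v},{r,s,v},{s,u,v}}
  W123: {{q,t}}
  W234: {{s,u},{s,v},{r,s,v},{s,u,v}}
C dims 6,8,2; δ0: rk 5, SNF 1^5; δ1: rk 2, SNF 1^2
Ȟ^0 = (6 − 5) − 0 = 1, so Ȟ^0 ≅ Z
Ȟ^1 = (8 − 2) − 5 = 1, so Ȟ^1 ≅ Z
Ȟ^2 = (2 − 0) − 2 = 0, so Ȟ^2 ≅ 0


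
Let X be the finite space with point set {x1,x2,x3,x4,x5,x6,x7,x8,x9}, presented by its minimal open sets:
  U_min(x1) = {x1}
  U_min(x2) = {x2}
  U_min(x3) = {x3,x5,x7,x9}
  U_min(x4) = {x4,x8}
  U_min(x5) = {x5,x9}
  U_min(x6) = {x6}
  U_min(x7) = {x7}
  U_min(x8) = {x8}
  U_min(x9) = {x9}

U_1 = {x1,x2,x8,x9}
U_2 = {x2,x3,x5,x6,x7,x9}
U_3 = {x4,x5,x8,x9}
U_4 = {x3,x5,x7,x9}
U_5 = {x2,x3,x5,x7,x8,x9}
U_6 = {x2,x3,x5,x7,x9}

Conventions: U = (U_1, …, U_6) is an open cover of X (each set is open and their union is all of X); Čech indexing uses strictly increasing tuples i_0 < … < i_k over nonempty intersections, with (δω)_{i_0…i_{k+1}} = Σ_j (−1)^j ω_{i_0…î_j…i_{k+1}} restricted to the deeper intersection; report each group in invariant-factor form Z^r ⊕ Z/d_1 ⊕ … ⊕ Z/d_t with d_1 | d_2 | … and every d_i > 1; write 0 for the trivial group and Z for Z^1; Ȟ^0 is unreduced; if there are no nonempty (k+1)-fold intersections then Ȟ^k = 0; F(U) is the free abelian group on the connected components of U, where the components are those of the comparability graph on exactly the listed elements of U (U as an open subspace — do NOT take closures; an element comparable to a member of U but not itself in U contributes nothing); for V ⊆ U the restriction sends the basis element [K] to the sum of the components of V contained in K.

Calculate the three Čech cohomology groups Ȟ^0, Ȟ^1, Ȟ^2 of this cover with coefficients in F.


Ȟ^0 ≅ Z^5, Ȟ^1 ≅ 0, Ȟ^2 ≅ 0

nonempty overlaps:
  U12={x2,x9} U13={x8,x9} U14={x9} U15={x2,x8,x9} U16={x2,x9} U23={x5,x9} U24={x3,x5,x7,x9} U25={x2,x3,x5,x7,x9} U26={x2,x3,x5,x7,x9} U34={x5,x9} U35={x5,x8,x9} U36={x5,x9} U45={x3,x5,x7,x9} U46={x3,x5,x7,x9} U56={x2,x3,x5,x7,x9}
  U123={x9} U124={x9} U125={x2,x9} U126={x2,x9} U134={x9} U135={x8,x9} U136={x9} U145={x9} U146={x9} U156={x2,x9} U234={x5,x9} U235={x5,x9} U236={x5,x9} U245={x3,x5,x7,x9} U246={x3,x5,x7,x9} U256={x2,x3,x5,x7,x9} U345={x5,x9} U346={x5,x9} U356={x5,x9} U456={x3,x5,x7,x9}
  U1234={x9} U1235={x9} U1236={x9} U1245={x9} U1246={x9} U1256={x2,x9} U1345={x9} U1346={x9} U1356={x9} U1456={x9} U2345={x5,x9} U2346={x5,x9} U2356={x5,x9} U2456={x3,x5,x7,x9} U3456={x5,x9}
  U12345={x9} U12346={x9} U12356={x9} U12456={x9} U13456={x9} U23456={x5,x9}
  U123456={x9}
components per intersection:
  U1: {x1} {x2} {x8} {x9}
  U2: {x2} {x3,x5,x7,x9} {x6}
  U3: {x4,x8} {x5,x9}
  U4: {x3,x5,x7,x9}
  U5: {x2} {x3,x5,x7,x9} {x8}
  U6: {x2} {x3,x5,x7,x9}
  U12: {x2} {x9}
  U13: {x8} {x9}
  U14: {x9}
  U15: {x2} {x8} {x9}
  U16: {x2} {x9}
  U23: {x5,x9}
  U24: {x3,x5,x7,x9}
  U25: {x2} {x3,x5,x7,x9}
  U26: {x2} {x3,x5,x7,x9}
  U34: {x5,x9}
  U35: {x5,x9} {x8}
  U36: {x5,x9}
  U45: {x3,x5,x7,x9}
  U46: {x3,x5,x7,x9}
  U56: {x2} {x3,x5,x7,x9}
  U123: {x9}
  U124: {x9}
  U125: {x2} {x9}
  U126: {x2} {x9}
  U134: {x9}
  U135: {x8} {x9}
  U136: {x9}
  U145: {x9}
  U146: {x9}
  U156: {x2} {x9}
  U234: {x5,x9}
  U235: {x5,x9}
  U236: {x5,x9}
  U245: {x3,x5,x7,x9}
  U246: {x3,x5,x7,x9}
  U256: {x2} {x3,x5,x7,x9}
  U345: {x5,x9}
  U346: {x5,x9}
  U356: {x5,x9}
  U456: {x3,x5,x7,x9}
  U1234: {x9}
  U1235: {x9}
  U1236: {x9}
  U1245: {x9}
  U1246: {x9}
  U1256: {x2} {x9}
  U1345: {x9}
  U1346: {x9}
  U1356: {x9}
  U1456: {x9}
  U2345: {x5,x9}
  U2346: {x5,x9}
  U2356: {x5,x9}
  U2456: {x3,x5,x7,x9}
  U3456: {x5,x9}
  U12345: {x9}
  U12346: {x9}
  U12356: {x9}
  U12456: {x9}
  U13456: {x9}
  U23456: {x5,x9}
  U123456: {x9}
C dims 15,24,25,16; δ0: rk 10, SNF 1^10; δ1: rk 14, SNF 1^14; δ2: rk 11, SNF 1^11
degree 0: 15−10−0 = 5 → Ȟ^0 ≅ Z^5
degree 1: 24−14−10 = 0 → Ȟ^1 ≅ 0
degree 2: 25−11−14 = 0 → Ȟ^2 ≅ 0


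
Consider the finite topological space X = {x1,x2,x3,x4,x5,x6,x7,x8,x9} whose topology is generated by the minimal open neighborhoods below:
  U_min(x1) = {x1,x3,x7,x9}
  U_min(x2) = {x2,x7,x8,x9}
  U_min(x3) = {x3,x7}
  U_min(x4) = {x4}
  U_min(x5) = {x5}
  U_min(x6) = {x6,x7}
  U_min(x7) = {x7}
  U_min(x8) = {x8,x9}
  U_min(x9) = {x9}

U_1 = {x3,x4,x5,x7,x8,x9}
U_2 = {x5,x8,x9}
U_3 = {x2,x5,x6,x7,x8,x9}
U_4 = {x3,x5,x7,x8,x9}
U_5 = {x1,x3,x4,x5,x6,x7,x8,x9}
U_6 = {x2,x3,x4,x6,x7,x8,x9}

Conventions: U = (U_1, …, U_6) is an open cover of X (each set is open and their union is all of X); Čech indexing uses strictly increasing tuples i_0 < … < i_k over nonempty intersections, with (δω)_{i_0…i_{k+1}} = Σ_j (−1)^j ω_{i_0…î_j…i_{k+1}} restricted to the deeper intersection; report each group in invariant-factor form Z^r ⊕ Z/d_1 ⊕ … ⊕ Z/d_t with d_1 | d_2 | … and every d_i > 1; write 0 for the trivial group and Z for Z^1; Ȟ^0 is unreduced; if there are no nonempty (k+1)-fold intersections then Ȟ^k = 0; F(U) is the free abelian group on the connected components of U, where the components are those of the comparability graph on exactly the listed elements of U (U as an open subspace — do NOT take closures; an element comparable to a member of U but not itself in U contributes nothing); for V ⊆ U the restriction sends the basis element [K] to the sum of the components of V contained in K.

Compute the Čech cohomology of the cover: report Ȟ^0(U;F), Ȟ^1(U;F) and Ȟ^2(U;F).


nerve simplices:
  U12={x5,x8,x9} U13={x5,x7,x8,x9} U14={x3,x5,x7,x8,x9} U15={x3,x4,x5,x7,x8,x9} U16={x3,x4,x7,x8,x9} U23={x5,x8,x9} U24={x5,x8,x9} U25={x5,x8,x9} U26={x8,x9} U34={x5,x7,x8,x9} U35={x5,x6,x7,x8,x9} U36={x2,x6,x7,x8,x9} U45={x3,x5,x7,x8,x9} U46={x3,x7,x8,x9} U56={x3,x4,x6,x7,x8,x9}
  U123={x5,x8,x9} U124={x5,x8,x9} U125={x5,x8,x9} U126={x8,x9} U134={x5,x7,x8,x9} U135={x5,x7,x8,x9} U136={x7,x8,x9} U145={x3,x5,x7,x8,x9} U146={x3,x7,x8,x9} U156={x3,x4,x7,x8,x9} U234={x5,x8,x9} U235={x5,x8,x9} U236={x8,x9} U245={x5,x8,x9} U246={x8,x9} U256={x8,x9} U345={x5,x7,x8,x9} U346={x7,x8,x9} U356={x6,x7,x8,x9} U456={x3,x7,x8,x9}
  U1234={x5,x8,x9} U1235={x5,x8,x9} U1236={x8,x9} U1245={x5,x8,x9} U1246={x8,x9} U1256={x8,x9} U1345={x5,x7,x8,x9} U1346={x7,x8,x9} U1356={x7,x8,x9} U1456={x3,x7,x8,x9} U2345={x5,x8,x9} U2346={x8,x9} U2356={x8,x9} U2456={x8,x9} U3456={x7,x8,x9}
  U12345={x5,x8,x9} U12346={x8,x9} U12356={x8,x9} U12456={x8,x9} U13456={x7,x8,x9} U23456={x8,x9}
  U123456={x8,x9}
components per intersection:
  U1: {x3,x7} {x4} {x5} {x8,x9}
  U2: {x5} {x8,x9}
  U3: {x2,x6,x7,x8,x9} {x5}
  U4: {x3,x7} {x5} {x8,x9}
  U5: {x1,x3,x6,x7,x8,x9} {x4} {x5}
  U6: {x2,x3,x6,x7,x8,x9} {x4}
  U12: {x5} {x8,x9}
  U13: {x5} {x7} {x8,x9}
  U14: {x3,x7} {x5} {x8,x9}
  U15: {x3,x7} {x4} {x5} {x8,x9}
  U16: {x3,x7} {x4} {x8,x9}
  U23: {x5} {x8,x9}
  U24: {x5} {x8,x9}
  U25: {x5} {x8,x9}
  U26: {x8,x9}
  U34: {x5} {x7} {x8,x9}
  U35: {x5} {x6,x7} {x8,x9}
  U36: {x2,x6,x7,x8,x9}
  U45: {x3,x7} {x5} {x8,x9}
  U46: {x3,x7} {x8,x9}
  U56: {x3,x6,x7} {x4} {x8,x9}
  U123: {x5} {x8,x9}
  U124: {x5} {x8,x9}
  U125: {x5} {x8,x9}
  U126: {x8,x9}
  U134: {x5} {x7} {x8,x9}
  U135: {x5} {x7} {x8,x9}
  U136: {x7} {x8,x9}
  U145: {x3,x7} {x5} {x8,x9}
  U146: {x3,x7} {x8,x9}
  U156: {x3,x7} {x4} {x8,x9}
  U234: {x5} {x8,x9}
  U235: {x5} {x8,x9}
  U236: {x8,x9}
  U245: {x5} {x8,x9}
  U246: {x8,x9}
  U256: {x8,x9}
  U345: {x5} {x7} {x8,x9}
  U346: {x7} {x8,x9}
  U356: {x6,x7} {x8,x9}
  U456: {x3,x7} {x8,x9}
  U1234: {x5} {x8,x9}
  U1235: {x5} {x8,x9}
  U1236: {x8,x9}
  U1245: {x5} {x8,x9}
  U1246: {x8,x9}
  U1256: {x8,x9}
  U1345: {x5} {x7} {x8,x9}
  U1346: {x7} {x8,x9}
  U1356: {x7} {x8,x9}
  U1456: {x3,x7} {x8,x9}
  U2345: {x5} {x8,x9}
  U2346: {x8,x9}
  U2356: {x8,x9}
  U2456: {x8,x9}
  U3456: {x7} {x8,x9}
  U12345: {x5} {x8,x9}
  U12346: {x8,x9}
  U12356: {x8,x9}
  U12456: {x8,x9}
  U13456: {x7} {x8,x9}
  U23456: {x8,x9}
  U123456: {x8,x9}
C dims 16,37,41,25; δ0: rk 13, SNF 1^13; δ1: rk 23, SNF 1^23; δ2: rk 18, SNF 1^18
degree 0: 16−13−0 = 3 → Ȟ^0 ≅ Z^3
degree 1: 37−23−13 = 1 → Ȟ^1 ≅ Z
degree 2: 41−18−23 = 0 → Ȟ^2 ≅ 0

Ȟ^0(U;F) ≅ Z^3, Ȟ^1(U;F) ≅ Z, Ȟ^2(U;F) ≅ 0


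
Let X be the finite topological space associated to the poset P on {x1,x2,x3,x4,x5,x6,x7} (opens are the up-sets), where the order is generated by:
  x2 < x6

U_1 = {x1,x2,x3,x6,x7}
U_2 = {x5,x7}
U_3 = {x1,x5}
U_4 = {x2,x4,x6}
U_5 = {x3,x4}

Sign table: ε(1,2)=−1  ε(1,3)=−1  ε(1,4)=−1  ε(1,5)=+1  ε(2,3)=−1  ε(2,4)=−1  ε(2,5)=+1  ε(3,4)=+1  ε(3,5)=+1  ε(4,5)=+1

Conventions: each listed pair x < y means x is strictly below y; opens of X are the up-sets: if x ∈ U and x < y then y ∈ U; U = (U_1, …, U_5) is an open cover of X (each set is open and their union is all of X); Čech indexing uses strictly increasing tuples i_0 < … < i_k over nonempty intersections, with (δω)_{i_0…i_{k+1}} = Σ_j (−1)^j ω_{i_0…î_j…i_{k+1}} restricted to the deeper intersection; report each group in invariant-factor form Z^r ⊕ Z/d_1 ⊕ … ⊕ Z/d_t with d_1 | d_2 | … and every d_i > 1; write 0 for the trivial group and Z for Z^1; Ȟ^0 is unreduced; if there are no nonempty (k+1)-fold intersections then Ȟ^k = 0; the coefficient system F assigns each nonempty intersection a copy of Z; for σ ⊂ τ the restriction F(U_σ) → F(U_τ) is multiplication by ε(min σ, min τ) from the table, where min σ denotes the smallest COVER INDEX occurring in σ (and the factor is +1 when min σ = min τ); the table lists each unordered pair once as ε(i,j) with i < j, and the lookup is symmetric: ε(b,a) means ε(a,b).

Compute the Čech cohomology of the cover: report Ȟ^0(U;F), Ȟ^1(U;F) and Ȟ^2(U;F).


Ȟ^0 ≅ 0, Ȟ^1 ≅ Z ⊕ Z/2 and Ȟ^2 ≅ 0

intersection data:
  U12={x7} U13={x1} U14={x2,x6} U15={x3} U23={x5} U45={x4}
C dims 5,6; δ0: rk 5, SNF 1^4·2
Ȟ^0 = (5 − 5) − 0 = 0, so Ȟ^0 ≅ 0
Ȟ^1 = (6 − 0) − 5 = 1 plus torsion [2], so Ȟ^1 ≅ Z ⊕ Z/2
Ȟ^2 = (0 − 0) − 0 = 0, so Ȟ^2 ≅ 0


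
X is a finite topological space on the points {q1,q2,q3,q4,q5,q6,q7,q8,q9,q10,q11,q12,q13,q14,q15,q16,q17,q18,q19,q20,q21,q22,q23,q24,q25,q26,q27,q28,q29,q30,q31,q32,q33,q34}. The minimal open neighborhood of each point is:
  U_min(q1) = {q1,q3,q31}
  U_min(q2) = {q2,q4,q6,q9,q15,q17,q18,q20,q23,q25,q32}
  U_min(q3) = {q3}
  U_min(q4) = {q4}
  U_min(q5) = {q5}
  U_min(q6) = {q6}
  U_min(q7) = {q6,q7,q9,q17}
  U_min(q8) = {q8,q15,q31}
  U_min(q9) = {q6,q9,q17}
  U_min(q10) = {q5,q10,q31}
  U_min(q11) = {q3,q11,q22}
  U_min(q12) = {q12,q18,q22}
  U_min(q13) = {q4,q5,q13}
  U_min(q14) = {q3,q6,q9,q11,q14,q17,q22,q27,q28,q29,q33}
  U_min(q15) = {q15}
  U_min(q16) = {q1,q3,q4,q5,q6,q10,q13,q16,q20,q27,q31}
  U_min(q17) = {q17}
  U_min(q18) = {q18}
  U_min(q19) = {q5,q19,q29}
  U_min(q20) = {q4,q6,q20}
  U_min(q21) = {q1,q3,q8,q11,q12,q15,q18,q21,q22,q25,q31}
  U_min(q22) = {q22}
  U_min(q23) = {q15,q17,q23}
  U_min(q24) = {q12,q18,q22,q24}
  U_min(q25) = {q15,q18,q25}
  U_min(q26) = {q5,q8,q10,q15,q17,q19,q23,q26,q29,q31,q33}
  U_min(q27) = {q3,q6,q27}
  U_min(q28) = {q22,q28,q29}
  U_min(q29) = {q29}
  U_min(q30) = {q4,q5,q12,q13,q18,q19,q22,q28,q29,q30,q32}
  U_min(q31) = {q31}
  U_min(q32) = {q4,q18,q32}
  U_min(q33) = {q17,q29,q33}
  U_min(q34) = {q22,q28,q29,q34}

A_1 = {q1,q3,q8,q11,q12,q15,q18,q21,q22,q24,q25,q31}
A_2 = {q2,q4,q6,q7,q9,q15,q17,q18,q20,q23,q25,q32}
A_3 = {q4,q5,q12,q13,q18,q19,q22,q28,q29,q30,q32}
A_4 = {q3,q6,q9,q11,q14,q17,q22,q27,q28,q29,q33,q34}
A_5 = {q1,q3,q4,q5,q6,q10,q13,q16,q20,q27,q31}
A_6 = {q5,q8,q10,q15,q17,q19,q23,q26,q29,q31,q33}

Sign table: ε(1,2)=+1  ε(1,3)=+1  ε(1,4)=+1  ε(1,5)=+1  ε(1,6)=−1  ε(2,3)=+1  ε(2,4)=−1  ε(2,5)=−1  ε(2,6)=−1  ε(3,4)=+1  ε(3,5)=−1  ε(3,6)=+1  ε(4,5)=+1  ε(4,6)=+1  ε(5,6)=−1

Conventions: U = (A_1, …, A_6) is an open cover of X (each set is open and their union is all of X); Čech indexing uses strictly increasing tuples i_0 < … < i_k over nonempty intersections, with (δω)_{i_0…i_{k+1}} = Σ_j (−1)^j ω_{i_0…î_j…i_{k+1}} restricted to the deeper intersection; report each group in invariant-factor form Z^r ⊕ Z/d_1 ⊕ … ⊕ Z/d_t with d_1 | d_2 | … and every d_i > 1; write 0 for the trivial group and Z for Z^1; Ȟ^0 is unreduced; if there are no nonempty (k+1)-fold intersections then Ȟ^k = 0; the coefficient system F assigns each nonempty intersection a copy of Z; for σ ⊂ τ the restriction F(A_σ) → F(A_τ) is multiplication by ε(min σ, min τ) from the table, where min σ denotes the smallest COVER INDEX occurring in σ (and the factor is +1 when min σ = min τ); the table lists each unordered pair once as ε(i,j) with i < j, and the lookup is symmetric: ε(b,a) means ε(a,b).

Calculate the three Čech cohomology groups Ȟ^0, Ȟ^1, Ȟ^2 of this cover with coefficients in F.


intersection data:
  A12={q15,q18,q25} A13={q12,q18,q22} A14={q3,q11,q22} A15={q1,q3,q31} A16={q8,q15,q31} A23={q4,q18,q32} A24={q6,q9,q17} A25={q4,q6,q20} A26={q15,q17,q23} A34={q22,q28,q29} A35={q4,q5,q13} A36={q5,q19,q29} A45={q3,q6,q27} A46={q17,q29,q33} A56={q5,q10,q31}
  A123={q18} A126={q15} A134={q22} A145={q3} A156={q31} A235={q4} A245={q6} A246={q17} A346={q29} A356={q5}
C dims 6,15,10; δ0: rk 6, SNF 1^5·2; δ1: rk 9, SNF 1^9
Ȟ^0 = (6 − 6) − 0 = 0, so Ȟ^0 ≅ 0
Ȟ^1 = (15 − 9) − 6 = 0 plus torsion [2], so Ȟ^1 ≅ Z/2
Ȟ^2 = (10 − 0) − 9 = 1, so Ȟ^2 ≅ Z

Ȟ^0 = 0,  Ȟ^1 = Z/2,  Ȟ^2 = Z


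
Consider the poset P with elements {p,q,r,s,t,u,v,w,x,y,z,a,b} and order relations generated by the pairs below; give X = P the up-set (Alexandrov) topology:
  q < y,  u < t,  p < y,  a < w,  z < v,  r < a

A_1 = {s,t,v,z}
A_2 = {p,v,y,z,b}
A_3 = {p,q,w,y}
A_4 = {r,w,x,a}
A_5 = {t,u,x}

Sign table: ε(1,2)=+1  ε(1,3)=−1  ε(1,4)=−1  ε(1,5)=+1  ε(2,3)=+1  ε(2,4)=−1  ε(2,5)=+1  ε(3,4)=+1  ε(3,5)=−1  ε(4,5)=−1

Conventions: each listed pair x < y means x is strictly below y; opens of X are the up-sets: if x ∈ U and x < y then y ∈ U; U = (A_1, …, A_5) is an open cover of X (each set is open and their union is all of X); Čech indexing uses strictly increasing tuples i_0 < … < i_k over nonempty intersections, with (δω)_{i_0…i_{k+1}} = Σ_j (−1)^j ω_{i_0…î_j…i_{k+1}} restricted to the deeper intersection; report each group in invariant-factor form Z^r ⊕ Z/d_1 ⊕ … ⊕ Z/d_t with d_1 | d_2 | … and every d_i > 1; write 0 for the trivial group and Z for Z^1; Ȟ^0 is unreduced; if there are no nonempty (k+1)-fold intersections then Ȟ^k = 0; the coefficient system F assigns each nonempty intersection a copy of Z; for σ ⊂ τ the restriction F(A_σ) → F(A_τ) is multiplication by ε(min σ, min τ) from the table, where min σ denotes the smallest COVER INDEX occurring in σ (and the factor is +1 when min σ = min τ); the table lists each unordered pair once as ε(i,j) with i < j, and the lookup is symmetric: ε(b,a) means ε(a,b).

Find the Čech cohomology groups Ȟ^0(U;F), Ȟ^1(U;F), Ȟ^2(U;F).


Ȟ^0(U;F) ≅ 0, Ȟ^1(U;F) ≅ Z/2, Ȟ^2(U;F) ≅ 0

cover nerve:
  A12={v,z} A15={t} A23={p,y} A34={w} A45={x}
C dims 5,5; δ0: rk 5, SNF 1^4·2
Ȟ^0: (5−5)−0=0 ⇒ 0
Ȟ^1: (5−0)−5=0 plus torsion [2] ⇒ Z/2
Ȟ^2: (0−0)−0=0 ⇒ 0


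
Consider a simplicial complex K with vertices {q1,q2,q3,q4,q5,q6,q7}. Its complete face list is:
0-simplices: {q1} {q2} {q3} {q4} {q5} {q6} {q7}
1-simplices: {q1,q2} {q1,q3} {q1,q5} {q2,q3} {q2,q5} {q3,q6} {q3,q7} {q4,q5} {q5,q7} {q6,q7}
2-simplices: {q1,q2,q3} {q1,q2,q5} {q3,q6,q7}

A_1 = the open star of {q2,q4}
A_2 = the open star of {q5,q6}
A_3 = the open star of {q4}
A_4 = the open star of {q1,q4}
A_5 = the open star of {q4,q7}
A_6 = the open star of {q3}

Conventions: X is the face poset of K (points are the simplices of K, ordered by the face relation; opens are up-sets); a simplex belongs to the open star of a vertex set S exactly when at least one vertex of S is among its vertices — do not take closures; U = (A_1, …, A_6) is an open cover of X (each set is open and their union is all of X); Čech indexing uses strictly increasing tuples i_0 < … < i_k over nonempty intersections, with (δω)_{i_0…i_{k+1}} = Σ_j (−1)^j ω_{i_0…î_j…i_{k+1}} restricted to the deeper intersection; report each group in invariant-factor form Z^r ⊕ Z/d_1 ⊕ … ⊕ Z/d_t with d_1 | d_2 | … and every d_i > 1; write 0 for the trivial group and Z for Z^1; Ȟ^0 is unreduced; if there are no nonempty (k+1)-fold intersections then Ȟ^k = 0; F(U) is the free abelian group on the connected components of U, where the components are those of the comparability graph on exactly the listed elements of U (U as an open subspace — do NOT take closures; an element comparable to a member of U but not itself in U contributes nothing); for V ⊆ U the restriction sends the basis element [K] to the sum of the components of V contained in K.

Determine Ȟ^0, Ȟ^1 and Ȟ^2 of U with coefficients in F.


Ȟ^0 ≅ Z, Ȟ^1 ≅ Z, Ȟ^2 ≅ 0

nonempty intersections:
  A1={{q2},{q4},{q1,q2},{q2,q3},{q2,q5},{q4,q5},{q1,q2,q3},{q1,q2,q5}} A2={{q5},{q6},{q1,q5},{q2,q5},{q3,q6},{q4,q5},{q5,q7},{q6,q7},{q1,q2,q5},{q3,q6,q7}} A3={{q4},{q4,q5}} A4={{q1},{q4},{q1,q2},{q1,q3},{q1,q5},{q4,q5},{q1,q2,q3},{q1,q2,q5}} A5={{q4},{q7},{q3,q7},{q4,q5},{q5,q7},{q6,q7},{q3,q6,q7}} A6={{q3},{q1,q3},{q2,q3},{q3,q6},{q3,q7},{q1,q2,q3},{q3,q6,q7}}
  A12={{q2,q5},{q4,q5},{q1,q2,q5}} A13={{q4},{q4,q5}} A14={{q4},{q1,q2},{q4,q5},{q1,q2,q3},{q1,q2,q5}} A15={{q4},{q4,q5}} A16={{q2,q3},{q1,q2,q3}} A23={{q4,q5}} A24={{q1,q5},{q4,q5},{q1,q2,q5}} A25={{q4,q5},{q5,q7},{q6,q7},{q3,q6,q7}} A26={{q3,q6},{q3,q6,q7}} A34={{q4},{q4,q5}} A35={{q4},{q4,q5}} A45={{q4},{q4,q5}} A46={{q1,q3},{q1,q2,q3}} A56={{q3,q7},{q3,q6,q7}}
  A123={{q4,q5}} A124={{q4,q5},{q1,q2,q5}} A125={{q4,q5}} A134={{q4},{q4,q5}} A135={{q4},{q4,q5}} A145={{q4},{q4,q5}} A146={{q1,q2,q3}} A234={{q4,q5}} A235={{q4,q5}} A245={{q4,q5}} A256={{q3,q6,q7}} A345={{q4},{q4,q5}}
  A1234={{q4,q5}} A1235={{q4,q5}} A1245={{q4,q5}} A1345={{q4},{q4,q5}} A2345={{q4,q5}}
  A12345={{q4,q5}}
components per intersection:
  A1: {{q2},{q1,q2},{q2,q3},{q2,q5},{q1,q2,q3},{q1,q2,q5}} {{q4},{q4,q5}}
  A2: {{q5},{q1,q5},{q2,q5},{q4,q5},{q5,q7},{q1,q2,q5}} {{q6},{q3,q6},{q6,q7},{q3,q6,q7}}
  A3: {{q4},{q4,q5}}
  A4: {{q1},{q1,q2},{q1,q3},{q1,q5},{q1,q2,q3},{q1,q2,q5}} {{q4},{q4,q5}}
  A5: {{q4},{q4,q5}} {{q7},{q3,q7},{q5,q7},{q6,q7},{q3,q6,q7}}
  A6: {{q3},{q1,q3},{q2,q3},{q3,q6},{q3,q7},{q1,q2,q3},{q3,q6,q7}}
  A12: {{q2,q5},{q1,q2,q5}} {{q4,q5}}
  A13: {{q4},{q4,q5}}
  A14: {{q4},{q4,q5}} {{q1,q2},{q1,q2,q3},{q1,q2,q5}}
  A15: {{q4},{q4,q5}}
  A16: {{q2,q3},{q1,q2,q3}}
  A23: {{q4,q5}}
  A24: {{q1,q5},{q1,q2,q5}} {{q4,q5}}
  A25: {{q4,q5}} {{q5,q7}} {{q6,q7},{q3,q6,q7}}
  A26: {{q3,q6},{q3,q6,q7}}
  A34: {{q4},{q4,q5}}
  A35: {{q4},{q4,q5}}
  A45: {{q4},{q4,q5}}
  A46: {{q1,q3},{q1,q2,q3}}
  A56: {{q3,q7},{q3,q6,q7}}
  A123: {{q4,q5}}
  A124: {{q4,q5}} {{q1,q2,q5}}
  A125: {{q4,q5}}
  A134: {{q4},{q4,q5}}
  A135: {{q4},{q4,q5}}
  A145: {{q4},{q4,q5}}
  A146: {{q1,q2,q3}}
  A234: {{q4,q5}}
  A235: {{q4,q5}}
  A245: {{q4,q5}}
  A256: {{q3,q6,q7}}
  A345: {{q4},{q4,q5}}
  A1234: {{q4,q5}}
  A1235: {{q4,q5}}
  A1245: {{q4,q5}}
  A1345: {{q4},{q4,q5}}
  A2345: {{q4,q5}}
  A12345: {{q4,q5}}
C dims 10,19,13,5; δ0: rk 9, SNF 1^9; δ1: rk 9, SNF 1^9; δ2: rk 4, SNF 1^4
Ȟ^0: (10−9)−0=1 ⇒ Z
Ȟ^1: (19−9)−9=1 ⇒ Z
Ȟ^2: (13−4)−9=0 ⇒ 0


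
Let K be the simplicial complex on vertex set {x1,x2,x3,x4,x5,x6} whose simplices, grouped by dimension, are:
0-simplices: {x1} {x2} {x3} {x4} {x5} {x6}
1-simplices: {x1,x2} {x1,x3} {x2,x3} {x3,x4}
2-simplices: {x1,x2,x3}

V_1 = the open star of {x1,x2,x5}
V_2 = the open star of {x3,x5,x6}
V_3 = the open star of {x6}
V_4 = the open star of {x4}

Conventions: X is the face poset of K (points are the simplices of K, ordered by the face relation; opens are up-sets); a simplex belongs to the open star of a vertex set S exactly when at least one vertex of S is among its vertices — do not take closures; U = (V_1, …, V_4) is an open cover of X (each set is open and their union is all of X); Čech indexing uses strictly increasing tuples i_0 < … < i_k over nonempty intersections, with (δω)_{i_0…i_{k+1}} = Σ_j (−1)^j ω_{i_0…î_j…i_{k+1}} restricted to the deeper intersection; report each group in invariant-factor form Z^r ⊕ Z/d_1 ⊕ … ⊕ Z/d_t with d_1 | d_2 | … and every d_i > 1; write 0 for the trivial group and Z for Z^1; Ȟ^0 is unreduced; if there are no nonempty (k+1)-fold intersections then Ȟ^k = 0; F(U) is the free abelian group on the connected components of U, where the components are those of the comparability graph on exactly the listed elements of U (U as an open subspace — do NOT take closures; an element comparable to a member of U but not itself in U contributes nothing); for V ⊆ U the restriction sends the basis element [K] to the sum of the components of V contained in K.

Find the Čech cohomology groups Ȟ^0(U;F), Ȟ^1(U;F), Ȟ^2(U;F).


Ȟ^0 = Z^3; Ȟ^1 = 0; Ȟ^2 = 0

nerve simplices:
  V1={{x1},{x2},{x5},{x1,x2},{x1,x3},{x2,x3},{x1,x2,x3}} V2={{x3},{x5},{x6},{x1,x3},{x2,x3},{x3,x4},{x1,x2,x3}} V3={{x6}} V4={{x4},{x3,x4}}
  V12={{x5},{x1,x3},{x2,x3},{x1,x2,x3}} V23={{x6}} V24={{x3,x4}}
components per intersection:
  V1: {{x1},{x2},{x1,x2},{x1,x3},{x2,x3},{x1,x2,x3}} {{x5}}
  V2: {{x3},{x1,x3},{x2,x3},{x3,x4},{x1,x2,x3}} {{x5}} {{x6}}
  V3: {{x6}}
  V4: {{x4},{x3,x4}}
  V12: {{x5}} {{x1,x3},{x2,x3},{x1,x2,x3}}
  V23: {{x6}}
  V24: {{x3,x4}}
C dims 7,4; δ0: rk 4, SNF 1^4
degree 0: 7−4−0 = 3 → Ȟ^0 ≅ Z^3
degree 1: 4−0−4 = 0 → Ȟ^1 ≅ 0
degree 2: 0−0−0 = 0 → Ȟ^2 ≅ 0


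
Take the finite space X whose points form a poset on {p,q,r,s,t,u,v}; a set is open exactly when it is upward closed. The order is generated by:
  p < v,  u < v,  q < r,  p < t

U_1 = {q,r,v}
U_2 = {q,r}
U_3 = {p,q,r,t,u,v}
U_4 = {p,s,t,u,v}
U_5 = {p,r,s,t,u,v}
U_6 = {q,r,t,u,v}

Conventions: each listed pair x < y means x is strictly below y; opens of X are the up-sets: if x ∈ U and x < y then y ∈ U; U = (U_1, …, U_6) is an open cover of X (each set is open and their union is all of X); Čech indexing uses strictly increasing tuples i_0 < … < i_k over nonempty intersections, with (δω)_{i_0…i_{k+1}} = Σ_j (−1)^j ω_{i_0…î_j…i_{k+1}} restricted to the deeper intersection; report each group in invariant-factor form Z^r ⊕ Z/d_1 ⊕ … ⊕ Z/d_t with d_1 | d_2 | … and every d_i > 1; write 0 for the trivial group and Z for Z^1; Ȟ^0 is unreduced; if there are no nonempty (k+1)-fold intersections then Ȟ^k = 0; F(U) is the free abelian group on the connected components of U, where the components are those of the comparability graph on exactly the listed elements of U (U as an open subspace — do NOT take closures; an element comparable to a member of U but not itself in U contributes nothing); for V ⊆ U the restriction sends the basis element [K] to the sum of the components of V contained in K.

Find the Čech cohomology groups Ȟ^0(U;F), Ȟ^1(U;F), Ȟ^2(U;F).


nonempty intersections:
  U12={q,r} U13={q,r,v} U14={v} U15={r,v} U16={q,r,v} U23={q,r} U25={r} U26={q,r} U34={p,t,u,v} U35={p,r,t,u,v} U36={q,r,t,u,v} U45={p,s,t,u,v} U46={t,u,v} U56={r,t,u,v}
  U123={q,r} U125={r} U126={q,r} U134={v} U135={r,v} U136={q,r,v} U145={v} U146={v} U156={r,v} U235={r} U236={q,r} U256={r} U345={p,t,u,v} U346={t,u,v} U356={r,t,u,v} U456={t,u,v}
  U1235={r} U1236={q,r} U1256={r} U1345={v} U1346={v} U1356={r,v} U1456={v} U2356={r} U3456={t,u,v}
  U12356={r} U13456={v}
components per intersection:
  U1: {q,r} {v}
  U2: {q,r}
  U3: {p,t,u,v} {q,r}
  U4: {p,t,u,v} {s}
  U5: {p,t,u,v} {r} {s}
  U6: {q,r} {t} {u,v}
  U12: {q,r}
  U13: {q,r} {v}
  U14: {v}
  U15: {r} {v}
  U16: {q,r} {v}
  U23: {q,r}
  U25: {r}
  U26: {q,r}
  U34: {p,t,u,v}
  U35: {p,t,u,v} {r}
  U36: {q,r} {t} {u,v}
  U45: {p,t,u,v} {s}
  U46: {t} {u,v}
  U56: {r} {t} {u,v}
  U123: {q,r}
  U125: {r}
  U126: {q,r}
  U134: {v}
  U135: {r} {v}
  U136: {q,r} {v}
  U145: {v}
  U146: {v}
  U156: {r} {v}
  U235: {r}
  U236: {q,r}
  U256: {r}
  U345: {p,t,u,v}
  U346: {t} {u,v}
  U356: {r} {t} {u,v}
  U456: {t} {u,v}
  U1235: {r}
  U1236: {q,r}
  U1256: {r}
  U1345: {v}
  U1346: {v}
  U1356: {r} {v}
  U1456: {v}
  U2356: {r}
  U3456: {t} {u,v}
  U12356: {r}
  U13456: {v}
C dims 13,24,23,11; δ0: rk 10, SNF 1^10; δ1: rk 14, SNF 1^14; δ2: rk 9, SNF 1^9
Ȟ^0: (13−10)−0=3 ⇒ Z^3
Ȟ^1: (24−14)−10=0 ⇒ 0
Ȟ^2: (23−9)−14=0 ⇒ 0

Ȟ^0 ≅ Z^3, Ȟ^1 ≅ 0 and Ȟ^2 ≅ 0


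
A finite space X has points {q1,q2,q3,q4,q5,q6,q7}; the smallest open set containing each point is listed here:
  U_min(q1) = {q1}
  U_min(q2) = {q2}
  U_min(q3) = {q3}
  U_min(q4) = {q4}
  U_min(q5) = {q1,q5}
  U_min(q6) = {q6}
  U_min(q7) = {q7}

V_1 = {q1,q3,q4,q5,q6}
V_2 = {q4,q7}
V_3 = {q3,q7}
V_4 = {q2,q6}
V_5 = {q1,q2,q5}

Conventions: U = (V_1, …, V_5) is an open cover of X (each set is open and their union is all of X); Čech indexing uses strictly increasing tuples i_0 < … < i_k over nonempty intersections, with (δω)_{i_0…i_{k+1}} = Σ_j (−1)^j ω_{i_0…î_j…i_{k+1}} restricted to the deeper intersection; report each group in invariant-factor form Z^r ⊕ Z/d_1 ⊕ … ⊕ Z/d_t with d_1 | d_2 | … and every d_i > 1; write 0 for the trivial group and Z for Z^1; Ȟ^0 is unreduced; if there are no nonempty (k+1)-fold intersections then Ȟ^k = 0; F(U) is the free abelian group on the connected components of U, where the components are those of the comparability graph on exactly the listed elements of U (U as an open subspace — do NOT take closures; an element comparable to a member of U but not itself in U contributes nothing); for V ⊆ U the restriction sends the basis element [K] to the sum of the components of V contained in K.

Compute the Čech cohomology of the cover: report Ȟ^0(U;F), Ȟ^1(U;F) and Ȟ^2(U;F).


nerve of the cover:
  V12={q4} V13={q3} V14={q6} V15={q1,q5} V23={q7} V45={q2}
components per intersection:
  V1: {q1,q5} {q3} {q4} {q6}
  V2: {q4} {q7}
  V3: {q3} {q7}
  V4: {q2} {q6}
  V5: {q1,q5} {q2}
  V12: {q4}
  V13: {q3}
  V14: {q6}
  V15: {q1,q5}
  V23: {q7}
  V45: {q2}
C dims 12,6; δ0: rk 6, SNF 1^6
Ȟ^0 = (12 − 6) − 0 = 6, so Ȟ^0 ≅ Z^6
Ȟ^1 = (6 − 0) − 6 = 0, so Ȟ^1 ≅ 0
Ȟ^2 = (0 − 0) − 0 = 0, so Ȟ^2 ≅ 0

Ȟ^0 = Z^6,  Ȟ^1 = 0,  Ȟ^2 = 0


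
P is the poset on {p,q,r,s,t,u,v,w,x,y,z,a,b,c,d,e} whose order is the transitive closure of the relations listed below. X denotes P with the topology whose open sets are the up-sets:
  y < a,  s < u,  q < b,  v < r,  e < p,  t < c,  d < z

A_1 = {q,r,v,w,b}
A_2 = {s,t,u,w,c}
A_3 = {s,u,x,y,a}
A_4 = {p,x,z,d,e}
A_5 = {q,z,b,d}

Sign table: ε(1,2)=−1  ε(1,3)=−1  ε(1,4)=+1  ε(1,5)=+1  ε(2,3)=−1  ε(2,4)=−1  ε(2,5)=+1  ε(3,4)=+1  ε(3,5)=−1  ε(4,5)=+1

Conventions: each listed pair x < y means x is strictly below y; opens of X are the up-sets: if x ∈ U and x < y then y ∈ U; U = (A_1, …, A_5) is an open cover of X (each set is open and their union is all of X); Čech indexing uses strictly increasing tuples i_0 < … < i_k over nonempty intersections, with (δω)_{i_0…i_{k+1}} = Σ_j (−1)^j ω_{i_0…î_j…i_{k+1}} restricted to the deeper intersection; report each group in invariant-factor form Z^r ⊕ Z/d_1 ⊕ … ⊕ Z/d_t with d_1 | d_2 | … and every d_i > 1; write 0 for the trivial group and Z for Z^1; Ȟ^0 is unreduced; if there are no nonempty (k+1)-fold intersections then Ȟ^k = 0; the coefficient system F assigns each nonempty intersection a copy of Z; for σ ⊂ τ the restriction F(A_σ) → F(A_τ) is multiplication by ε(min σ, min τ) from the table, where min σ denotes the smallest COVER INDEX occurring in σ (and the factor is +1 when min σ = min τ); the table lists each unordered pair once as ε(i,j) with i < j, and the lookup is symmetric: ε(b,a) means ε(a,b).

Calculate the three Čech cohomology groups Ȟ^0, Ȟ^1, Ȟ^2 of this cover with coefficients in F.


Ȟ^0 ≅ Z,  Ȟ^1 ≅ Z,  Ȟ^2 ≅ 0

nonempty intersections:
  A12={w} A15={q,b} A23={s,u} A34={x} A45={z,d}
C dims 5,5; δ0: rk 4, SNF 1^4
Ȟ^0: (5−4)−0=1 ⇒ Z
Ȟ^1: (5−0)−4=1 ⇒ Z
Ȟ^2: (0−0)−0=0 ⇒ 0


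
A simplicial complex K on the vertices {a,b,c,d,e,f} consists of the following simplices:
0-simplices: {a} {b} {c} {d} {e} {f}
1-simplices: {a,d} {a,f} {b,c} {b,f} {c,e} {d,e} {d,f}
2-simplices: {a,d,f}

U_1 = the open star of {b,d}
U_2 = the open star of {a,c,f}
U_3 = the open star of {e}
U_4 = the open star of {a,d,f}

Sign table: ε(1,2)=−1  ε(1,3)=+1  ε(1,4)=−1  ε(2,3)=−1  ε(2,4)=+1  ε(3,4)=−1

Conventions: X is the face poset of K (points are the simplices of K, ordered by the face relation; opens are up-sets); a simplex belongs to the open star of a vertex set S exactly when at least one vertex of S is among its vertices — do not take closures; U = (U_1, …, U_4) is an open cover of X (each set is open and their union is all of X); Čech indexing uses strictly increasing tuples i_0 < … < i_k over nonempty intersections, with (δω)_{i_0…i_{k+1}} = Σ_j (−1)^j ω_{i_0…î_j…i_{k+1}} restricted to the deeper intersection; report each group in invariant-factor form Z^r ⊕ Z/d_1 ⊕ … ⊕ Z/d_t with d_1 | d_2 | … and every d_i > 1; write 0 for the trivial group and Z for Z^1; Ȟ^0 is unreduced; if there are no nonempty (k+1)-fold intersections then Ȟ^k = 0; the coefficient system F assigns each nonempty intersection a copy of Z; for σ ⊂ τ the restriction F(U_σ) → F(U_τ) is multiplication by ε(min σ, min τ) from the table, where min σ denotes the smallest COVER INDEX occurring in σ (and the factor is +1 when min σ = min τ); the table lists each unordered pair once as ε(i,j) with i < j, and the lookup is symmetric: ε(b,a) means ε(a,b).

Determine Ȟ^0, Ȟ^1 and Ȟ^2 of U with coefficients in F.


nerve of the cover:
  U1={{b},{d},{a,d},{b,c},{b,f},{d,e},{d,f},{a,d,f}} U2={{a},{c},{f},{a,d},{a,f},{b,c},{b,f},{c,e},{d,f},{a,d,f}} U3={{e},{c,e},{d,e}} U4={{a},{d},{f},{a,d},{a,f},{b,f},{d,e},{d,f},{a,d,f}}
  U12={{a,d},{b,c},{b,f},{d,f},{a,d,f}} U13={{d,e}} U14={{d},{a,d},{b,f},{d,e},{d,f},{a,d,f}} U23={{c,e}} U24={{a},{f},{a,d},{a,f},{b,f},{d,f},{a,d,f}} U34={{d,e}}
  U124={{a,d},{b,f},{d,f},{a,d,f}} U134={{d,e}}
C dims 4,6,2; δ0: rk 3, SNF 1^3; δ1: rk 2, SNF 1^2
Ȟ^0 = (4 − 3) − 0 = 1, so Ȟ^0 ≅ Z
Ȟ^1 = (6 − 2) − 3 = 1, so Ȟ^1 ≅ Z
Ȟ^2 = (2 − 0) − 2 = 0, so Ȟ^2 ≅ 0

Ȟ^0 ≅ Z, Ȟ^1 ≅ Z and Ȟ^2 ≅ 0


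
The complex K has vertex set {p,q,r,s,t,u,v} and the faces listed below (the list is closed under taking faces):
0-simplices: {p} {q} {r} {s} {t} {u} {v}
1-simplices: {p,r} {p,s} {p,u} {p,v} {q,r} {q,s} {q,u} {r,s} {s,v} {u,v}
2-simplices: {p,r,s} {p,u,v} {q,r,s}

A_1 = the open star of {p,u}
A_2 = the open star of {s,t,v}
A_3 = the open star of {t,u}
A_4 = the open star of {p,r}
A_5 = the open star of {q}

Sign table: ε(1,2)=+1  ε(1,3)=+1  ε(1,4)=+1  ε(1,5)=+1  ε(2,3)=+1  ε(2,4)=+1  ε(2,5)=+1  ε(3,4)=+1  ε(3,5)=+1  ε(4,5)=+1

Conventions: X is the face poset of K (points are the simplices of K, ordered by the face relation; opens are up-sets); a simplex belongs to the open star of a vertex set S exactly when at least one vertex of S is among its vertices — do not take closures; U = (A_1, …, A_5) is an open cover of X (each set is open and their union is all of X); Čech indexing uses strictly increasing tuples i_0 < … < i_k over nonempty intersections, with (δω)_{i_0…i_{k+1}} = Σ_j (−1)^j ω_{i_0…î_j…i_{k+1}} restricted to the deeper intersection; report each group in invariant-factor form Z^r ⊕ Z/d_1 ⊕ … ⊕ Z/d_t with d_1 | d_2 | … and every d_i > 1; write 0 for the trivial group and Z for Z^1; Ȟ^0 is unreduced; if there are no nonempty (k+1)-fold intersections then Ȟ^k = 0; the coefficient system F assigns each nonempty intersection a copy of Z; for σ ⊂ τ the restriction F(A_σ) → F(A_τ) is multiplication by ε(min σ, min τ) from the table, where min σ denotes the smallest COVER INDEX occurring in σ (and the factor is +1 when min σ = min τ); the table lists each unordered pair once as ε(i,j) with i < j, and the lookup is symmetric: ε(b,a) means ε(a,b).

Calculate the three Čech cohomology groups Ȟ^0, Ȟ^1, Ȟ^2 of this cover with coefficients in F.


Ȟ^0 ≅ Z; Ȟ^1 ≅ Z; Ȟ^2 ≅ 0

cover nerve:
  A1={{p},{u},{p,r},{p,s},{p,u},{p,v},{q,u},{u,v},{p,r,s},{p,u,v}} A2={{s},{t},{v},{p,s},{p,v},{q,s},{r,s},{s,v},{u,v},{p,r,s},{p,u,v},{q,r,s}} A3={{t},{u},{p,u},{q,u},{u,v},{p,u,v}} A4={{p},{r},{p,r},{p,s},{p,u},{p,v},{q,r},{r,s},{p,r,s},{p,u,v},{q,r,s}} A5={{q},{q,r},{q,s},{q,u},{q,r,s}}
  A12={{p,s},{p,v},{u,v},{p,r,s},{p,u,v}} A13={{u},{p,u},{q,u},{u,v},{p,u,v}} A14={{p},{p,r},{p,s},{p,u},{p,v},{p,r,s},{p,u,v}} A15={{q,u}} A23={{t},{u,v},{p,u,v}} A24={{p,s},{p,v},{r,s},{p,r,s},{p,u,v},{q,r,s}} A25={{q,s},{q,r,s}} A34={{p,u},{p,u,v}} A35={{q,u}} A45={{q,r},{q,r,s}}
  A123={{u,v},{p,u,v}} A124={{p,s},{p,v},{p,r,s},{p,u,v}} A134={{p,u},{p,u,v}} A135={{q,u}} A234={{p,u,v}} A245={{q,r,s}}
  A1234={{p,u,v}}
C dims 5,10,6,1; δ0: rk 4, SNF 1^4; δ1: rk 5, SNF 1^5; δ2: rk 1, SNF 1^1
Ȟ^0: (5−4)−0=1 ⇒ Z
Ȟ^1: (10−5)−4=1 ⇒ Z
Ȟ^2: (6−1)−5=0 ⇒ 0


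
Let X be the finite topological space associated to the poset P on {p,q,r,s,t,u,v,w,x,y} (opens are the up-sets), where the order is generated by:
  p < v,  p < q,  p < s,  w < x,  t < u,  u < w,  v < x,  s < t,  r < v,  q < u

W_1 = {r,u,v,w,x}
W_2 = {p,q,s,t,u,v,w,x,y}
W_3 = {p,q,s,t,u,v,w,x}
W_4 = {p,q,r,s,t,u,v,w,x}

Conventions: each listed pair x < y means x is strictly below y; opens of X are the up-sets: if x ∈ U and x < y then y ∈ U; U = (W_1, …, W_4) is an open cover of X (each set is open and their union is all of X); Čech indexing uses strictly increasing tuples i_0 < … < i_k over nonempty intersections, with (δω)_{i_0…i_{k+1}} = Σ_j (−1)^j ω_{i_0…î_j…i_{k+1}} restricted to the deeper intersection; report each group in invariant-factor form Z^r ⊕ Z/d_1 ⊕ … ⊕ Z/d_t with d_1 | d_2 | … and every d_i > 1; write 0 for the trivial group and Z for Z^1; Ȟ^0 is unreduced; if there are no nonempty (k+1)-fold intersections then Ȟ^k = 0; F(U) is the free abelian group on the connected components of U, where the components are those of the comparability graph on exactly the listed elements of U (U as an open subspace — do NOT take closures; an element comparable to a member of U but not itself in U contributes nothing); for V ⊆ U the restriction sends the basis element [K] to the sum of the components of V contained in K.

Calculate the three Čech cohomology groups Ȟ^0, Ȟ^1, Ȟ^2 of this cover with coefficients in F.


Ȟ^0 ≅ Z^2; Ȟ^1 ≅ 0; Ȟ^2 ≅ 0

intersection data:
  W12={u,v,w,x} W13={u,v,w,x} W14={r,u,v,w,x} W23={p,q,s,t,u,v,w,x} W24={p,q,s,t,u,v,w,x} W34={p,q,s,t,u,v,w,x}
  W123={u,v,w,x} W124={u,v,w,x} W134={u,v,w,x} W234={p,q,s,t,u,v,w,x}
  W1234={u,v,w,x}
components per intersection:
  W1: {r,u,v,w,x}
  W2: {p,q,s,t,u,v,w,x} {y}
  W3: {p,q,s,t,u,v,w,x}
  W4: {p,q,r,s,t,u,v,w,x}
  W12: {u,v,w,x}
  W13: {u,v,w,x}
  W14: {r,u,v,w,x}
  W23: {p,q,s,t,u,v,w,x}
  W24: {p,q,s,t,u,v,w,x}
  W34: {p,q,s,t,u,v,w,x}
  W123: {u,v,w,x}
  W124: {u,v,w,x}
  W134: {u,v,w,x}
  W234: {p,q,s,t,u,v,w,x}
  W1234: {u,v,w,x}
C dims 5,6,4,1; δ0: rk 3, SNF 1^3; δ1: rk 3, SNF 1^3; δ2: rk 1, SNF 1^1
Ȟ^0 = (5 − 3) − 0 = 2, so Ȟ^0 ≅ Z^2
Ȟ^1 = (6 − 3) − 3 = 0, so Ȟ^1 ≅ 0
Ȟ^2 = (4 − 1) − 3 = 0, so Ȟ^2 ≅ 0
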